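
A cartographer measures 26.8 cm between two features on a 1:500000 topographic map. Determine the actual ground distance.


ground = 26.8 cm * 500000 / 100 = 134000.0 m = 134.0 km

134.0 km


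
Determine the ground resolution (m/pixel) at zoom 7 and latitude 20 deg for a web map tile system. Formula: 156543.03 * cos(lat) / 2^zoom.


res = 156543.03 * cos(20) / 2^7 = 156543.03 * 0.93969262 / 128 = 1149.24 m/pixel

1149.24 m/pixel


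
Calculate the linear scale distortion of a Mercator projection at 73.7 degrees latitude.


SF = 1 / cos(73.7) = 1 / 0.280667 = 3.563

3.563


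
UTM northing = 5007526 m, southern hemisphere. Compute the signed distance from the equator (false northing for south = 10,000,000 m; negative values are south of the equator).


For southern: actual = 5007526 - 10000000 = -4992474 m

-4992474 m


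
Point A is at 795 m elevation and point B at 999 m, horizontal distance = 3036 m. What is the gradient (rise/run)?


gradient = (999 - 795) / 3036 = 204 / 3036 = 0.0672

0.0672


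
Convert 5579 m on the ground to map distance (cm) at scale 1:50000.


map_cm = 5579 * 100 / 50000 = 11.158 cm ≈ 11.16 cm

11.16 cm


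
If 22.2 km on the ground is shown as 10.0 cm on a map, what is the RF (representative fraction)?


ground = 22.2 km = 2220000 cm; RF denominator = ground / map = 2220000 / 10.0 = 222000; RF = 1:222000

1:222000


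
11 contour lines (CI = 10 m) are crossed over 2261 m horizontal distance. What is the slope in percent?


elevation change = 11 * 10 = 110 m
slope = 110 / 2261 * 100 = 4.9%

4.9%


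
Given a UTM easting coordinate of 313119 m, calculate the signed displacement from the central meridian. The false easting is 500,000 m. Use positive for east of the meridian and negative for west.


displacement = 313119 - 500000 = -186881 m

-186881 m


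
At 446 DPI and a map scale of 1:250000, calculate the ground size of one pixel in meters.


pixel_cm = 2.54 / 446 ≈ 0.005695 cm
ground = pixel_cm * 250000 / 100 = 2.54 * 250000 / (446 * 100) = 635000 / 44600 ≈ 14.24 m

14.24 m


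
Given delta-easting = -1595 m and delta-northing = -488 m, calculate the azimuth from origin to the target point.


az = atan2(-1595, -488) = -107.0 deg
adjusted to 0-360: 253.0 degrees

253.0 degrees


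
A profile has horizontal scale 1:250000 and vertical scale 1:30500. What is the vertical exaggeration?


VE = horizontal_scale / vertical_scale = 250000 / 30500 ≈ 8.2

8.2x


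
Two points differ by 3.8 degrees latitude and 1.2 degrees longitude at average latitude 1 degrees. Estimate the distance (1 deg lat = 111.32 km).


dlat_km = 3.8 * 111.32 = 423.016
dlon_km = 1.2 * 111.32 * cos(1) ≈ 133.564
dist = sqrt(423.016^2 + 133.564^2) ≈ 443.6 km

443.6 km


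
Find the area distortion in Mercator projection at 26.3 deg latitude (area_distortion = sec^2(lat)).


area_distortion = 1/cos^2(26.3) = 1.244

1.244


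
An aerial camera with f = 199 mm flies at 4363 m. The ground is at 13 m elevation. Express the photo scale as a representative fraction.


scale = f / (H - h) = 199 mm / 4350 m = 199 / 4350000 = 1:21859

1:21859


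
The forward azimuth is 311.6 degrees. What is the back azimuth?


back azimuth = (311.6 + 180) mod 360 = 131.6 degrees

131.6 degrees


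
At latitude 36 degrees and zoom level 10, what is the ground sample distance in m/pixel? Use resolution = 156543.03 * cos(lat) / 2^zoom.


res = 156543.03 * cos(36) / 2^10 = 156543.03 * 0.80901699 / 1024 = 123.68 m/pixel

123.68 m/pixel


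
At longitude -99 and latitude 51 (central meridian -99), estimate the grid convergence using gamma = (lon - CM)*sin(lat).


gamma = (-99 - -99) * sin(51) = 0 * 0.777146 = 0.0 degrees

0.0 degrees


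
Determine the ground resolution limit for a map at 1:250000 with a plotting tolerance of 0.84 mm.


ground = 0.84 mm * 250000 / 1000 = 210.0 m

210.0 m


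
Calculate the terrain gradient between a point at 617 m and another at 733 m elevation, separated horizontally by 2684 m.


gradient = (733 - 617) / 2684 = 116 / 2684 = 0.0432

0.0432


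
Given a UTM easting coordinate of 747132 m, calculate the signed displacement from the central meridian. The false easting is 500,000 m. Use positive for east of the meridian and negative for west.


displacement = 747132 - 500000 = 247132 m

247132 m


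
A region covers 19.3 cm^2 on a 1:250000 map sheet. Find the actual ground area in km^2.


ground_area = 19.3 * (250000/100)^2 = 120625000.0 m^2 = 120.625 km^2

120.625 km^2


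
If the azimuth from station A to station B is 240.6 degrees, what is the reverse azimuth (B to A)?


back azimuth = (240.6 + 180) mod 360 = 60.6 degrees

60.6 degrees


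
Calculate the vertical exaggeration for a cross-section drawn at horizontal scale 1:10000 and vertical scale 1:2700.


VE = horizontal_scale / vertical_scale = 10000 / 2700 ≈ 3.7

3.7x


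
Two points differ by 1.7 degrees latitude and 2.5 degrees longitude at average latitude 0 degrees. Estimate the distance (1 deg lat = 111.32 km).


dlat_km = 1.7 * 111.32 = 189.244
dlon_km = 2.5 * 111.32 * cos(0) ≈ 278.3
dist = sqrt(189.244^2 + 278.3^2) ≈ 336.5 km

336.5 km


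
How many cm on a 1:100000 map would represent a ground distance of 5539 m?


map_cm = 5539 * 100 / 100000 = 5.539 cm ≈ 5.54 cm

5.54 cm


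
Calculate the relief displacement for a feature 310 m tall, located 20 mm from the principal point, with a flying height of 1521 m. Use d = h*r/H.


d = h * r / H = 310 * 20 / 1521 = 4.08 mm

4.08 mm


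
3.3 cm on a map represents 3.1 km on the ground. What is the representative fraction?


ground = 3.1 km = 310000 cm; RF denominator = ground / map = 310000 / 3.3 ≈ 93939; RF = 1:93939

1:93939


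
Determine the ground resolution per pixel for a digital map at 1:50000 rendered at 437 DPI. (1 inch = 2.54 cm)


pixel_cm = 2.54 / 437 ≈ 0.005812 cm
ground = pixel_cm * 50000 / 100 = 2.54 * 50000 / (437 * 100) = 127000 / 43700 ≈ 2.91 m

2.91 m


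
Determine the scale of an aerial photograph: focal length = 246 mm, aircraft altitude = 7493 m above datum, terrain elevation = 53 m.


scale = f / (H - h) = 246 mm / 7440 m = 246 / 7440000 = 1:30244

1:30244


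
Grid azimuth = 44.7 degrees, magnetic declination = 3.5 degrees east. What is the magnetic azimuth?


magnetic azimuth = grid azimuth - declination (east +ve)
mag_az = 44.7 - 3.5 = 41.2 degrees

41.2 degrees


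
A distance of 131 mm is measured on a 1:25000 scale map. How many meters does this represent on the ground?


ground = 131 mm * 25000 / 1000 = 3275.0 m

3275.0 m


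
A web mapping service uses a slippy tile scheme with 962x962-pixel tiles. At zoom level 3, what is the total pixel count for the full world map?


tiles per axis = 2^3 = 8
total tiles = 8^2 = 64
pixels per axis = 8 * 962 = 7696
total pixels = 7696^2 = 59228416

59228416 pixels


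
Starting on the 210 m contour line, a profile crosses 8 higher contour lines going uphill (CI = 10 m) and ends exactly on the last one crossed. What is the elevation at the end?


elevation = 210 + 8 * 10 = 290 m

290 m


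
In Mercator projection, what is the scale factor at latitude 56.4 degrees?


SF = 1 / cos(56.4) = 1 / 0.553392 = 1.807

1.807


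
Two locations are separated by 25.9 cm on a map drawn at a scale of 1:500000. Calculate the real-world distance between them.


ground = 25.9 cm * 500000 / 100 = 129500.0 m = 129.5 km

129.5 km


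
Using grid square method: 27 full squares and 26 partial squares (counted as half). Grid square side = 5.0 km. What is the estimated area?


effective squares = 27 + 26 * 0.5 = 40.0
area = 40.0 * 25.0 = 1000.0 km^2

1000.0 km^2


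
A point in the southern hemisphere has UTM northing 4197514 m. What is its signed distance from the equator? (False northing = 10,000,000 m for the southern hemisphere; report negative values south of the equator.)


For southern: actual = 4197514 - 10000000 = -5802486 m

-5802486 m


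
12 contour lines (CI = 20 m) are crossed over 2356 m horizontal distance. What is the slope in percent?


elevation change = 12 * 20 = 240 m
slope = 240 / 2356 * 100 = 10.2%

10.2%


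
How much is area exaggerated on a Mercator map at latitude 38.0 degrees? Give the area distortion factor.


area_distortion = 1/cos^2(38.0) = 1.61

1.61


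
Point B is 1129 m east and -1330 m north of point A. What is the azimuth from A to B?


az = atan2(1129, -1330) = 139.7 deg
adjusted to 0-360: 139.7 degrees

139.7 degrees


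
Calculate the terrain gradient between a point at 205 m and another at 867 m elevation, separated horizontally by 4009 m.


gradient = (867 - 205) / 4009 = 662 / 4009 = 0.1651

0.1651


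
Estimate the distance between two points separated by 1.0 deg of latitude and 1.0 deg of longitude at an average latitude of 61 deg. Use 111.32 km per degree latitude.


dlat_km = 1.0 * 111.32 = 111.32
dlon_km = 1.0 * 111.32 * cos(61) ≈ 53.969
dist = sqrt(111.32^2 + 53.969^2) ≈ 123.7 km

123.7 km


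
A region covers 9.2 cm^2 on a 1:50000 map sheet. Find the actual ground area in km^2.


ground_area = 9.2 * (50000/100)^2 = 2300000.0 m^2 = 2.3 km^2

2.3 km^2


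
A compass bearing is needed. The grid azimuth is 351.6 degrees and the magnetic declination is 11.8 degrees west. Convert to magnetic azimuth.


magnetic azimuth = grid azimuth - declination (east +ve)
mag_az = 351.6 - -11.8 = 3.4 degrees

3.4 degrees


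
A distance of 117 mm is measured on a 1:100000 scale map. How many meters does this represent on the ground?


ground = 117 mm * 100000 / 1000 = 11700.0 m

11700.0 m


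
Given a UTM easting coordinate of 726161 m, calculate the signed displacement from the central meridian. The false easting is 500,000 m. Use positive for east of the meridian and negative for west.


displacement = 726161 - 500000 = 226161 m

226161 m


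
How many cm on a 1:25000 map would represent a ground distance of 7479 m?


map_cm = 7479 * 100 / 25000 = 29.916 cm ≈ 29.92 cm

29.92 cm


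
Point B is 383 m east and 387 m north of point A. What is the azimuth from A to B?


az = atan2(383, 387) = 44.7 deg
adjusted to 0-360: 44.7 degrees

44.7 degrees


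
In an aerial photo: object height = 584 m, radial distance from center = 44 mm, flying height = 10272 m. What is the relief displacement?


d = h * r / H = 584 * 44 / 10272 = 2.5 mm

2.5 mm


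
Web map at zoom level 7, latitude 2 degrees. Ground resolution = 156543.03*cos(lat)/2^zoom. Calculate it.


res = 156543.03 * cos(2) / 2^7 = 156543.03 * 0.99939083 / 128 = 1222.25 m/pixel

1222.25 m/pixel


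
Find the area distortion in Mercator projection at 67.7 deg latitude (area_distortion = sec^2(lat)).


area_distortion = 1/cos^2(67.7) = 6.945

6.945


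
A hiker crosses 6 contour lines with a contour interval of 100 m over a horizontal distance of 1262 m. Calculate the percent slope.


elevation change = 6 * 100 = 600 m
slope = 600 / 1262 * 100 = 47.5%

47.5%


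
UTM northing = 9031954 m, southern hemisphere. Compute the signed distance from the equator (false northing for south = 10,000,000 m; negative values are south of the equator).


For southern: actual = 9031954 - 10000000 = -968046 m

-968046 m


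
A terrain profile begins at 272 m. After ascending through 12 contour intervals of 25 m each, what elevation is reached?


elevation = 272 + 12 * 25 = 572 m

572 m


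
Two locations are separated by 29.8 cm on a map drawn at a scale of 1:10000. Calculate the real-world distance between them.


ground = 29.8 cm * 10000 / 100 = 2980.0 m = 2.98 km

2.98 km


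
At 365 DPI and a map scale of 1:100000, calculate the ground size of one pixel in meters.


pixel_cm = 2.54 / 365 ≈ 0.006959 cm
ground = pixel_cm * 100000 / 100 = 2.54 * 100000 / (365 * 100) = 254000 / 36500 ≈ 6.96 m

6.96 m


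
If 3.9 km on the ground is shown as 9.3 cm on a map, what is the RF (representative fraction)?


ground = 3.9 km = 390000 cm; RF denominator = ground / map = 390000 / 9.3 ≈ 41935; RF = 1:41935

1:41935


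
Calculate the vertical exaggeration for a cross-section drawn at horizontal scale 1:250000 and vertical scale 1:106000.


VE = horizontal_scale / vertical_scale = 250000 / 106000 ≈ 2.4

2.4x


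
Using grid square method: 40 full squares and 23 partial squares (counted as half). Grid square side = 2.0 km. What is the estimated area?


effective squares = 40 + 23 * 0.5 = 51.5
area = 51.5 * 4.0 = 206.0 km^2

206.0 km^2


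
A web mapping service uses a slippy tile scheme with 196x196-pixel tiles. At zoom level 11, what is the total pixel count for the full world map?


tiles per axis = 2^11 = 2048
total tiles = 2048^2 = 4194304
pixels per axis = 2048 * 196 = 401408
total pixels = 401408^2 = 161128382464

161128382464 pixels


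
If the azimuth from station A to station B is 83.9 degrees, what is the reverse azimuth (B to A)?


back azimuth = (83.9 + 180) mod 360 = 263.9 degrees

263.9 degrees


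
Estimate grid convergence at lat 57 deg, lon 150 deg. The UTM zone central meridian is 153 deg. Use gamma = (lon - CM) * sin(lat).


gamma = (150 - 153) * sin(57) = -3 * 0.838671 = -2.516 degrees

-2.516 degrees


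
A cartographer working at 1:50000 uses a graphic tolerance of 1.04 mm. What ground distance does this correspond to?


ground = 1.04 mm * 50000 / 1000 = 52.0 m

52.0 m


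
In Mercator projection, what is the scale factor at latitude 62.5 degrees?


SF = 1 / cos(62.5) = 1 / 0.461749 = 2.166

2.166


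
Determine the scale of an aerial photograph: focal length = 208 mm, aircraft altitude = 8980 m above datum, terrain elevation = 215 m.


scale = f / (H - h) = 208 mm / 8765 m = 208 / 8765000 = 1:42139

1:42139


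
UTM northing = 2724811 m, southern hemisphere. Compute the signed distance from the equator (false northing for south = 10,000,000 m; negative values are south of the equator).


For southern: actual = 2724811 - 10000000 = -7275189 m

-7275189 m


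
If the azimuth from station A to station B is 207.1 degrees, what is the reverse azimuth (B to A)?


back azimuth = (207.1 + 180) mod 360 = 27.1 degrees

27.1 degrees


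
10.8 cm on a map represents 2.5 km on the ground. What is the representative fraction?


ground = 2.5 km = 250000 cm; RF denominator = ground / map = 250000 / 10.8 ≈ 23148; RF = 1:23148

1:23148


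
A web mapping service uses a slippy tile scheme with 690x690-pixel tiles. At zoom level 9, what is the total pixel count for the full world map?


tiles per axis = 2^9 = 512
total tiles = 512^2 = 262144
pixels per axis = 512 * 690 = 353280
total pixels = 353280^2 = 124806758400

124806758400 pixels


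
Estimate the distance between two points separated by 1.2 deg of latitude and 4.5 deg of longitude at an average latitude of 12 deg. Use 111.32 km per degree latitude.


dlat_km = 1.2 * 111.32 = 133.584
dlon_km = 4.5 * 111.32 * cos(12) ≈ 489.993
dist = sqrt(133.584^2 + 489.993^2) ≈ 507.9 km

507.9 km


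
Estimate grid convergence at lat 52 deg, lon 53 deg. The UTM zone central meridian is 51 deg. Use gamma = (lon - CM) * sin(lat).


gamma = (53 - 51) * sin(52) = 2 * 0.788011 = 1.576 degrees

1.576 degrees


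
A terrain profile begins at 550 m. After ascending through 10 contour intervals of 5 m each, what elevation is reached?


elevation = 550 + 10 * 5 = 600 m

600 m


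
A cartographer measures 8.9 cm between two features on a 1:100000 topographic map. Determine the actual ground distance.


ground = 8.9 cm * 100000 / 100 = 8900.0 m = 8.9 km

8.9 km


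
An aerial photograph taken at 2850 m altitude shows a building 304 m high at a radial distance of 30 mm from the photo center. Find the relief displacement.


d = h * r / H = 304 * 30 / 2850 = 3.2 mm

3.2 mm


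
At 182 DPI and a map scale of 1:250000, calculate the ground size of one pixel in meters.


pixel_cm = 2.54 / 182 ≈ 0.013956 cm
ground = pixel_cm * 250000 / 100 = 2.54 * 250000 / (182 * 100) = 635000 / 18200 ≈ 34.89 m

34.89 m


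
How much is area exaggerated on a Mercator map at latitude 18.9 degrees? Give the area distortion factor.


area_distortion = 1/cos^2(18.9) = 1.117

1.117


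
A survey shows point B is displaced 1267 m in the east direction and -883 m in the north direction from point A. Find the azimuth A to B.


az = atan2(1267, -883) = 124.9 deg
adjusted to 0-360: 124.9 degrees

124.9 degrees


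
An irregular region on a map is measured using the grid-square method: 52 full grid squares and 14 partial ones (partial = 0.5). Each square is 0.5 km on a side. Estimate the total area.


effective squares = 52 + 14 * 0.5 = 59.0
area = 59.0 * 0.25 = 14.75 km^2

14.75 km^2


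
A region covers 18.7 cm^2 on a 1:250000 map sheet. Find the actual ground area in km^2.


ground_area = 18.7 * (250000/100)^2 = 116875000.0 m^2 = 116.875 km^2

116.875 km^2


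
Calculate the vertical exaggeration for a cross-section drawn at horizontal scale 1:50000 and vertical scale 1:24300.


VE = horizontal_scale / vertical_scale = 50000 / 24300 ≈ 2.1

2.1x


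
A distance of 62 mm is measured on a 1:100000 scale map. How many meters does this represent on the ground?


ground = 62 mm * 100000 / 1000 = 6200.0 m

6200.0 m


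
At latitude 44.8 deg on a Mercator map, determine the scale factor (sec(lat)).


SF = 1 / cos(44.8) = 1 / 0.709571 = 1.409

1.409


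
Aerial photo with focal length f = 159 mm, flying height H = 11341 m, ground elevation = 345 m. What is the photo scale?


scale = f / (H - h) = 159 mm / 10996 m = 159 / 10996000 = 1:69157

1:69157


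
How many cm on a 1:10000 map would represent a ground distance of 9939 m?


map_cm = 9939 * 100 / 10000 = 99.39 cm

99.39 cm


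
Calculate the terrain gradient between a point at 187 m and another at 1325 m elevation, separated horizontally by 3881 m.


gradient = (1325 - 187) / 3881 = 1138 / 3881 = 0.2932

0.2932


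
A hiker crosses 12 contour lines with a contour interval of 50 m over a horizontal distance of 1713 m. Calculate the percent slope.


elevation change = 12 * 50 = 600 m
slope = 600 / 1713 * 100 = 35.0%

35.0%


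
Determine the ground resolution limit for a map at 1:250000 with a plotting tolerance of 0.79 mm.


ground = 0.79 mm * 250000 / 1000 = 197.5 m

197.5 m


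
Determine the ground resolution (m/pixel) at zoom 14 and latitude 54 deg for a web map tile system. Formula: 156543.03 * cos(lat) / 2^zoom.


res = 156543.03 * cos(54) / 2^14 = 156543.03 * 0.58778525 / 16384 = 5.62 m/pixel

5.62 m/pixel


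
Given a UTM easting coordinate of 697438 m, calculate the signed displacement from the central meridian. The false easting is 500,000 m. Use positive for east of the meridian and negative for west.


displacement = 697438 - 500000 = 197438 m

197438 m


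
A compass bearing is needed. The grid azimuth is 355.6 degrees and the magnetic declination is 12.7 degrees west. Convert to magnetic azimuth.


magnetic azimuth = grid azimuth - declination (east +ve)
mag_az = 355.6 - -12.7 = 8.3 degrees

8.3 degrees


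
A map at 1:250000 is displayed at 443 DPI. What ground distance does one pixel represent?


pixel_cm = 2.54 / 443 ≈ 0.005734 cm
ground = pixel_cm * 250000 / 100 = 2.54 * 250000 / (443 * 100) = 635000 / 44300 ≈ 14.33 m

14.33 m


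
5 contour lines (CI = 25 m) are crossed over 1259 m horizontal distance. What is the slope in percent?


elevation change = 5 * 25 = 125 m
slope = 125 / 1259 * 100 = 9.9%

9.9%


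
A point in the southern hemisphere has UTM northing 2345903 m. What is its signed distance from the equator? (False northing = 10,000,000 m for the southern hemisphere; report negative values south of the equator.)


For southern: actual = 2345903 - 10000000 = -7654097 m

-7654097 m


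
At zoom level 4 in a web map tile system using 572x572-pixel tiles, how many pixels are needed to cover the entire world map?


tiles per axis = 2^4 = 16
total tiles = 16^2 = 256
pixels per axis = 16 * 572 = 9152
total pixels = 9152^2 = 83759104

83759104 pixels


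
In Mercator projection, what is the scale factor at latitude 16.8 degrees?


SF = 1 / cos(16.8) = 1 / 0.957319 = 1.045

1.045


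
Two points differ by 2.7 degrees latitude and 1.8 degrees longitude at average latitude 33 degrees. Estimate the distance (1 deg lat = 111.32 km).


dlat_km = 2.7 * 111.32 = 300.564
dlon_km = 1.8 * 111.32 * cos(33) ≈ 168.049
dist = sqrt(300.564^2 + 168.049^2) ≈ 344.4 km

344.4 km


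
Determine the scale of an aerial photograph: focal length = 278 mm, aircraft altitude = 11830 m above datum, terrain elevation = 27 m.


scale = f / (H - h) = 278 mm / 11803 m = 278 / 11803000 = 1:42457

1:42457


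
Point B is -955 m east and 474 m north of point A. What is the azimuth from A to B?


az = atan2(-955, 474) = -63.6 deg
adjusted to 0-360: 296.4 degrees

296.4 degrees


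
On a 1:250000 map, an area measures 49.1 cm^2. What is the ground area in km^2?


ground_area = 49.1 * (250000/100)^2 = 306875000.0 m^2 = 306.875 km^2

306.875 km^2


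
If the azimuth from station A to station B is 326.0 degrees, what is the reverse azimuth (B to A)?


back azimuth = (326.0 + 180) mod 360 = 146.0 degrees

146.0 degrees


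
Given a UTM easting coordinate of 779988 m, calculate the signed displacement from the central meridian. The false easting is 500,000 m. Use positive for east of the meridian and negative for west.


displacement = 779988 - 500000 = 279988 m

279988 m


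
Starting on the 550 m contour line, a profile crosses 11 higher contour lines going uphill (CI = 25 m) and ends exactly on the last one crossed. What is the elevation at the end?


elevation = 550 + 11 * 25 = 825 m

825 m


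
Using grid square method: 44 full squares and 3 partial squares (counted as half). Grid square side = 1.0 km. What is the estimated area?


effective squares = 44 + 3 * 0.5 = 45.5
area = 45.5 * 1.0 = 45.5 km^2

45.5 km^2


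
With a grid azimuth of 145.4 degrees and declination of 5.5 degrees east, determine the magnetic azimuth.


magnetic azimuth = grid azimuth - declination (east +ve)
mag_az = 145.4 - 5.5 = 139.9 degrees

139.9 degrees


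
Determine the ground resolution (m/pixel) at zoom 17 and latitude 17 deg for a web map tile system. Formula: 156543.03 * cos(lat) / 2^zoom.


res = 156543.03 * cos(17) / 2^17 = 156543.03 * 0.95630476 / 131072 = 1.14 m/pixel

1.14 m/pixel


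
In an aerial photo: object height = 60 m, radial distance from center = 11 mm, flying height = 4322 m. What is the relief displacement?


d = h * r / H = 60 * 11 / 4322 = 0.15 mm

0.15 mm


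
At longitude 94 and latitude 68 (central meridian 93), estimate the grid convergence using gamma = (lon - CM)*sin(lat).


gamma = (94 - 93) * sin(68) = 1 * 0.927184 = 0.927 degrees

0.927 degrees


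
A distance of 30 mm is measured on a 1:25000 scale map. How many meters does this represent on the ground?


ground = 30 mm * 25000 / 1000 = 750.0 m

750.0 m


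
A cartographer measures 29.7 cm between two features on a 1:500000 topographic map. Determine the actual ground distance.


ground = 29.7 cm * 500000 / 100 = 148500.0 m = 148.5 km

148.5 km


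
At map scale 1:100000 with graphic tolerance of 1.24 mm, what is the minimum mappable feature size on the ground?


ground = 1.24 mm * 100000 / 1000 = 124.0 m

124.0 m


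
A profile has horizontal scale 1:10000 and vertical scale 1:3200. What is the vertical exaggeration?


VE = horizontal_scale / vertical_scale = 10000 / 3200 = 3.125 ≈ 3.1

3.1x


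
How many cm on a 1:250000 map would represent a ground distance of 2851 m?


map_cm = 2851 * 100 / 250000 = 1.1404 cm ≈ 1.14 cm

1.14 cm


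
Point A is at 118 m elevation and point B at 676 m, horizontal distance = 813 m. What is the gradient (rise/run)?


gradient = (676 - 118) / 813 = 558 / 813 = 0.6863

0.6863


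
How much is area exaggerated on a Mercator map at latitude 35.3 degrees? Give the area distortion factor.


area_distortion = 1/cos^2(35.3) = 1.501

1.501


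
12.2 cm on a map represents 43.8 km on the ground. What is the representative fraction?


ground = 43.8 km = 4380000 cm; RF denominator = ground / map = 4380000 / 12.2 ≈ 359016; RF = 1:359016

1:359016


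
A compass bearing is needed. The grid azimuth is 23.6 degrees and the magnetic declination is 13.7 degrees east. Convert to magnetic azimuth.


magnetic azimuth = grid azimuth - declination (east +ve)
mag_az = 23.6 - 13.7 = 9.9 degrees

9.9 degrees


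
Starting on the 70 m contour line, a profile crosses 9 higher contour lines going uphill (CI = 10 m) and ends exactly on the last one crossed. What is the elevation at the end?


elevation = 70 + 9 * 10 = 160 m

160 m


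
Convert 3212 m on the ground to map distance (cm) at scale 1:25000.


map_cm = 3212 * 100 / 25000 = 12.848 cm ≈ 12.85 cm

12.85 cm


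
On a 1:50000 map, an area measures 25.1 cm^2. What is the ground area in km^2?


ground_area = 25.1 * (50000/100)^2 = 6275000.0 m^2 = 6.275 km^2

6.275 km^2


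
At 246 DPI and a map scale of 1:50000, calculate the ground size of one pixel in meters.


pixel_cm = 2.54 / 246 ≈ 0.010325 cm
ground = pixel_cm * 50000 / 100 = 2.54 * 50000 / (246 * 100) = 127000 / 24600 ≈ 5.16 m

5.16 m


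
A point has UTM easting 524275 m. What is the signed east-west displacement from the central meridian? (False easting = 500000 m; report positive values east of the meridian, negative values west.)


displacement = 524275 - 500000 = 24275 m

24275 m


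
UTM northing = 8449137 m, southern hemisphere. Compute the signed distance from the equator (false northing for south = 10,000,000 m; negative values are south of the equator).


For southern: actual = 8449137 - 10000000 = -1550863 m

-1550863 m


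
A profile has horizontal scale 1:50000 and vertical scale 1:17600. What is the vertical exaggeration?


VE = horizontal_scale / vertical_scale = 50000 / 17600 ≈ 2.8

2.8x


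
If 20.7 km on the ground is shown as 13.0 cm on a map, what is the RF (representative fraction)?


ground = 20.7 km = 2070000 cm; RF denominator = ground / map = 2070000 / 13.0 ≈ 159231; RF = 1:159231

1:159231


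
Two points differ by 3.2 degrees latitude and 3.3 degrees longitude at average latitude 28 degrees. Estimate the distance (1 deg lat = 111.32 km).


dlat_km = 3.2 * 111.32 = 356.224
dlon_km = 3.3 * 111.32 * cos(28) ≈ 324.356
dist = sqrt(356.224^2 + 324.356^2) ≈ 481.8 km

481.8 km


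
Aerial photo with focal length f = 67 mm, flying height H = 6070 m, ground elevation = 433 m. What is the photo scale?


scale = f / (H - h) = 67 mm / 5637 m = 67 / 5637000 = 1:84134

1:84134


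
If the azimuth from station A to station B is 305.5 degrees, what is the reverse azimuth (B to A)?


back azimuth = (305.5 + 180) mod 360 = 125.5 degrees

125.5 degrees


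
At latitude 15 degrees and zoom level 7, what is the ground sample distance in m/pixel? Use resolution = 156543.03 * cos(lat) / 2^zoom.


res = 156543.03 * cos(15) / 2^7 = 156543.03 * 0.96592583 / 128 = 1181.32 m/pixel

1181.32 m/pixel


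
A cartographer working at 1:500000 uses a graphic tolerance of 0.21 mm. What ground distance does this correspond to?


ground = 0.21 mm * 500000 / 1000 = 105.0 m

105.0 m


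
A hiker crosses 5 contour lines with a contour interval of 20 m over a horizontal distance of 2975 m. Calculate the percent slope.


elevation change = 5 * 20 = 100 m
slope = 100 / 2975 * 100 = 3.4%

3.4%


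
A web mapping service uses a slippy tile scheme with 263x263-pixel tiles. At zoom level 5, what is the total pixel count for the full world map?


tiles per axis = 2^5 = 32
total tiles = 32^2 = 1024
pixels per axis = 32 * 263 = 8416
total pixels = 8416^2 = 70829056

70829056 pixels


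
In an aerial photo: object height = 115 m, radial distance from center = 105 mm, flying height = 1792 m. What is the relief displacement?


d = h * r / H = 115 * 105 / 1792 = 6.74 mm

6.74 mm


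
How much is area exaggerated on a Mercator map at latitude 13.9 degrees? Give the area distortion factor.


area_distortion = 1/cos^2(13.9) = 1.061

1.061


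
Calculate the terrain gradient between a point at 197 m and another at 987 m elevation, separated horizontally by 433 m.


gradient = (987 - 197) / 433 = 790 / 433 = 1.8245

1.8245


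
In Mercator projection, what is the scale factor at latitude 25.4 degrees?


SF = 1 / cos(25.4) = 1 / 0.903335 = 1.107

1.107


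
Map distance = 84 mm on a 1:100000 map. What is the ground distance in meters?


ground = 84 mm * 100000 / 1000 = 8400.0 m

8400.0 m


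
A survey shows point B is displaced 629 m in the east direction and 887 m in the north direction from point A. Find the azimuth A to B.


az = atan2(629, 887) = 35.3 deg
adjusted to 0-360: 35.3 degrees

35.3 degrees


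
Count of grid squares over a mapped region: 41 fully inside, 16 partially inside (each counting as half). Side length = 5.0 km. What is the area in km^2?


effective squares = 41 + 16 * 0.5 = 49.0
area = 49.0 * 25.0 = 1225.0 km^2

1225.0 km^2


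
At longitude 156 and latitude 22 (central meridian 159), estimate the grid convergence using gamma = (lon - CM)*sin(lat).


gamma = (156 - 159) * sin(22) = -3 * 0.374607 = -1.124 degrees

-1.124 degrees


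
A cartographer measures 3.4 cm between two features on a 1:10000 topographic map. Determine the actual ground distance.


ground = 3.4 cm * 10000 / 100 = 340.0 m

340.0 m


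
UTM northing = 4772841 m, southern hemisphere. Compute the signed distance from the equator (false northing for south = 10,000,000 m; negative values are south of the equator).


For southern: actual = 4772841 - 10000000 = -5227159 m

-5227159 m


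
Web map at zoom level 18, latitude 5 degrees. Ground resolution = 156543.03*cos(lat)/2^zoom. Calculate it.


res = 156543.03 * cos(5) / 2^18 = 156543.03 * 0.9961947 / 262144 = 0.59 m/pixel

0.59 m/pixel


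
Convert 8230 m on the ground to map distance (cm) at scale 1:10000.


map_cm = 8230 * 100 / 10000 = 82.3 cm

82.3 cm


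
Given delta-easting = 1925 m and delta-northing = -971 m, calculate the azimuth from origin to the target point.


az = atan2(1925, -971) = 116.8 deg
adjusted to 0-360: 116.8 degrees

116.8 degrees


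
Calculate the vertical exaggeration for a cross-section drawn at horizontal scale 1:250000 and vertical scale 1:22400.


VE = horizontal_scale / vertical_scale = 250000 / 22400 ≈ 11.2

11.2x


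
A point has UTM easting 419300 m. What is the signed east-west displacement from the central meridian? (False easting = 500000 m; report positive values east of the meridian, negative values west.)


displacement = 419300 - 500000 = -80700 m

-80700 m


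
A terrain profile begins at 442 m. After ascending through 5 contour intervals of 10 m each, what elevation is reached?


elevation = 442 + 5 * 10 = 492 m

492 m


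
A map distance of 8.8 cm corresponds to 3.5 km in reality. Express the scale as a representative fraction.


ground = 3.5 km = 350000 cm; RF denominator = ground / map = 350000 / 8.8 ≈ 39773; RF = 1:39773

1:39773


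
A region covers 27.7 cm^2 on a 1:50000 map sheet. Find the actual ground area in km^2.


ground_area = 27.7 * (50000/100)^2 = 6925000.0 m^2 = 6.925 km^2

6.925 km^2


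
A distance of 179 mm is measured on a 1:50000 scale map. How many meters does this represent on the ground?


ground = 179 mm * 50000 / 1000 = 8950.0 m

8950.0 m


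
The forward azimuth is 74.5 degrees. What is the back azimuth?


back azimuth = (74.5 + 180) mod 360 = 254.5 degrees

254.5 degrees


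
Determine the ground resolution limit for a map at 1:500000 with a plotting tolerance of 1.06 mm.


ground = 1.06 mm * 500000 / 1000 = 530.0 m

530.0 m


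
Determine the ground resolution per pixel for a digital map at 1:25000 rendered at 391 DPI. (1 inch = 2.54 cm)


pixel_cm = 2.54 / 391 ≈ 0.006496 cm
ground = pixel_cm * 25000 / 100 = 2.54 * 25000 / (391 * 100) = 63500 / 39100 ≈ 1.62 m

1.62 m


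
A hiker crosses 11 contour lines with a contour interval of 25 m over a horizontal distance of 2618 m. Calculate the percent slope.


elevation change = 11 * 25 = 275 m
slope = 275 / 2618 * 100 = 10.5%

10.5%


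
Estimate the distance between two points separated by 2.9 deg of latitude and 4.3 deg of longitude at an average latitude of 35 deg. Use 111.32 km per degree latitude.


dlat_km = 2.9 * 111.32 = 322.828
dlon_km = 4.3 * 111.32 * cos(35) ≈ 392.108
dist = sqrt(322.828^2 + 392.108^2) ≈ 507.9 km

507.9 km


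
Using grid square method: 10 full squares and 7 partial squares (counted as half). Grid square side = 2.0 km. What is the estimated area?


effective squares = 10 + 7 * 0.5 = 13.5
area = 13.5 * 4.0 = 54.0 km^2

54.0 km^2


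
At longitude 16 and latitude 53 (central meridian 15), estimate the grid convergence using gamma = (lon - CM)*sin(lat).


gamma = (16 - 15) * sin(53) = 1 * 0.798636 = 0.799 degrees

0.799 degrees


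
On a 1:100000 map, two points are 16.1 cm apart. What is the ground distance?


ground = 16.1 cm * 100000 / 100 = 16100.0 m = 16.1 km

16.1 km


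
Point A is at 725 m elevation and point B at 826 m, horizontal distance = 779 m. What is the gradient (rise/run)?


gradient = (826 - 725) / 779 = 101 / 779 = 0.1297

0.1297


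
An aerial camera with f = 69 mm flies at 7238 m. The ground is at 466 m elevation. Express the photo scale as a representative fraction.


scale = f / (H - h) = 69 mm / 6772 m = 69 / 6772000 = 1:98145

1:98145


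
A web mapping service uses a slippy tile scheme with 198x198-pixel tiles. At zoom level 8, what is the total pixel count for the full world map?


tiles per axis = 2^8 = 256
total tiles = 256^2 = 65536
pixels per axis = 256 * 198 = 50688
total pixels = 50688^2 = 2569273344

2569273344 pixels


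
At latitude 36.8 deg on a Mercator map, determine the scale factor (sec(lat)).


SF = 1 / cos(36.8) = 1 / 0.800731 = 1.249

1.249


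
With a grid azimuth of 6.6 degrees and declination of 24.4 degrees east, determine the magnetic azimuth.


magnetic azimuth = grid azimuth - declination (east +ve)
mag_az = 6.6 - 24.4 = 342.2 degrees

342.2 degrees


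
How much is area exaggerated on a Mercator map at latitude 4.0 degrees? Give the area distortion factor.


area_distortion = 1/cos^2(4.0) = 1.005

1.005


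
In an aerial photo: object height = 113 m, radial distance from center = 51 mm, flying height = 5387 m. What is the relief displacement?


d = h * r / H = 113 * 51 / 5387 = 1.07 mm

1.07 mm


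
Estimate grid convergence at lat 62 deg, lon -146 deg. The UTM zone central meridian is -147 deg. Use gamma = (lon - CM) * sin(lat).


gamma = (-146 - -147) * sin(62) = 1 * 0.882948 = 0.883 degrees

0.883 degrees


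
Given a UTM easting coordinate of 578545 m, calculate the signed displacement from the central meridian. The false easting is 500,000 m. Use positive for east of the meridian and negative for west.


displacement = 578545 - 500000 = 78545 m

78545 m


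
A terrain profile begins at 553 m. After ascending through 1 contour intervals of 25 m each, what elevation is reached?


elevation = 553 + 1 * 25 = 578 m

578 m


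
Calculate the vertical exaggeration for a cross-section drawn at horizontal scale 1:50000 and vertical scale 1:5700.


VE = horizontal_scale / vertical_scale = 50000 / 5700 ≈ 8.8

8.8x


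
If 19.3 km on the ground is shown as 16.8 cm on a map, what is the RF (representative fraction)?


ground = 19.3 km = 1930000 cm; RF denominator = ground / map = 1930000 / 16.8 ≈ 114881; RF = 1:114881

1:114881


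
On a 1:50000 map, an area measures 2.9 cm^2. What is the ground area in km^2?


ground_area = 2.9 * (50000/100)^2 = 725000.0 m^2 = 0.725 km^2

0.725 km^2


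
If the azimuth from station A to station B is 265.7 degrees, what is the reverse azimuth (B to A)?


back azimuth = (265.7 + 180) mod 360 = 85.7 degrees

85.7 degrees


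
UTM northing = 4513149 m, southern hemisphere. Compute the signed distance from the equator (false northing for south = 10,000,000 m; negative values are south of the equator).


For southern: actual = 4513149 - 10000000 = -5486851 m

-5486851 m


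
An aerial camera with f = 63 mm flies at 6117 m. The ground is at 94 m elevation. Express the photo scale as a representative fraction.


scale = f / (H - h) = 63 mm / 6023 m = 63 / 6023000 = 1:95603

1:95603


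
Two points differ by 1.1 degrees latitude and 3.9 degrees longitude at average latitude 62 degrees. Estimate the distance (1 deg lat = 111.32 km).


dlat_km = 1.1 * 111.32 = 122.452
dlon_km = 3.9 * 111.32 * cos(62) ≈ 203.82
dist = sqrt(122.452^2 + 203.82^2) ≈ 237.8 km

237.8 km


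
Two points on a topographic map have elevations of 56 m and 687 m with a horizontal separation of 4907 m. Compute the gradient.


gradient = (687 - 56) / 4907 = 631 / 4907 = 0.1286

0.1286


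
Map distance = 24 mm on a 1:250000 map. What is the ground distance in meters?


ground = 24 mm * 250000 / 1000 = 6000.0 m

6000.0 m


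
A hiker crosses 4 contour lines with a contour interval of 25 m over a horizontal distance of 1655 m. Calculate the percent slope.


elevation change = 4 * 25 = 100 m
slope = 100 / 1655 * 100 = 6.0%

6.0%


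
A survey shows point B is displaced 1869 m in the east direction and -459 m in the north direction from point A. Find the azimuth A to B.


az = atan2(1869, -459) = 103.8 deg
adjusted to 0-360: 103.8 degrees

103.8 degrees


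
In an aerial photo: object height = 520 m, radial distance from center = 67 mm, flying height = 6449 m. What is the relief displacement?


d = h * r / H = 520 * 67 / 6449 = 5.4 mm

5.4 mm


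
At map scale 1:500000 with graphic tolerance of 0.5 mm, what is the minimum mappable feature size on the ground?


ground = 0.5 mm * 500000 / 1000 = 250.0 m

250.0 m


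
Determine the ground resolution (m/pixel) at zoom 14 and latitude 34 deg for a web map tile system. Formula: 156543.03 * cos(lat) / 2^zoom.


res = 156543.03 * cos(34) / 2^14 = 156543.03 * 0.82903757 / 16384 = 7.92 m/pixel

7.92 m/pixel


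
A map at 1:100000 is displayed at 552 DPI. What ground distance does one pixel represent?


pixel_cm = 2.54 / 552 ≈ 0.004601 cm
ground = pixel_cm * 100000 / 100 = 2.54 * 100000 / (552 * 100) = 254000 / 55200 ≈ 4.6 m

4.6 m


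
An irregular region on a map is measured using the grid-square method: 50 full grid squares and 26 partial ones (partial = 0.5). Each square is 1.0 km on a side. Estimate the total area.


effective squares = 50 + 26 * 0.5 = 63.0
area = 63.0 * 1.0 = 63.0 km^2

63.0 km^2


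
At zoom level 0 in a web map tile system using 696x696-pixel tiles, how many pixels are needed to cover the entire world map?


tiles per axis = 2^0 = 1
total tiles = 1^2 = 1
pixels per axis = 1 * 696 = 696
total pixels = 696^2 = 484416

484416 pixels


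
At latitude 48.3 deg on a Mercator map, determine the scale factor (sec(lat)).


SF = 1 / cos(48.3) = 1 / 0.66523 = 1.503

1.503


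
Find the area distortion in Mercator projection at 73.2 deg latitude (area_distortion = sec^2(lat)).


area_distortion = 1/cos^2(73.2) = 11.97

11.97
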